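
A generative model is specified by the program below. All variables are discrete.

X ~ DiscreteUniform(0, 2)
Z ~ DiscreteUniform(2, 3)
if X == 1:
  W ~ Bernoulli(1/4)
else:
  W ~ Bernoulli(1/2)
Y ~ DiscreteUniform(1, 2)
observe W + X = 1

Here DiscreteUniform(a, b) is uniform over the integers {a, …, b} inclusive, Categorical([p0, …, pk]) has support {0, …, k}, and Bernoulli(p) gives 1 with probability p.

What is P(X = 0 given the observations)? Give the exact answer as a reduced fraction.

P(X = 0 | obs) = 2/5

Enumerate traces; 8 have nonzero weight after conditioning:
  (X=0, Z=2, W=1, Y=1) weight 1/24
  (X=0, Z=2, W=1, Y=2) weight 1/24
  (X=0, Z=3, W=1, Y=1) weight 1/24
  (X=0, Z=3, W=1, Y=2) weight 1/24
  (X=1, Z=2, W=0, Y=1) weight 1/16
  (X=1, Z=2, W=0, Y=2) weight 1/16
  (X=1, Z=3, W=0, Y=1) weight 1/16
  (X=1, Z=3, W=0, Y=2) weight 1/16
Group by X:
  weight(X=0) = 1/6
  weight(X=1) = 1/4
Total weight = 1/6 + 1/4 = 5/12
P(X=0 | obs) = 1/6 / 5/12 = 2/5
P(X=1 | obs) = 1/4 / 5/12 = 3/5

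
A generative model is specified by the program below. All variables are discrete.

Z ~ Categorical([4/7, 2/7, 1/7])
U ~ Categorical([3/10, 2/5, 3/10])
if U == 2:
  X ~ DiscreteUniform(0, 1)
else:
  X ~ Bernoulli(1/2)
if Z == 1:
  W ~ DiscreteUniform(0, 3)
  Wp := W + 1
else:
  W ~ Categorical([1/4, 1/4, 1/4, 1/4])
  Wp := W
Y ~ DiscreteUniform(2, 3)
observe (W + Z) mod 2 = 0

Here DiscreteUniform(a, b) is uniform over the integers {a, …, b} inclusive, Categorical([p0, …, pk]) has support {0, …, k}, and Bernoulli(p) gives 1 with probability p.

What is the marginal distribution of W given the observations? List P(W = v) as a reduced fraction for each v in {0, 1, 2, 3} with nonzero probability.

P(W=0) = 5/14, P(W=1) = 1/7, P(W=2) = 5/14, P(W=3) = 1/7

Enumerate traces; 72 have nonzero weight after conditioning:
  (Z=0, U=0, X=0, W=0, Y=2) weight 3/280
  (Z=0, U=0, X=0, W=0, Y=3) weight 3/280
  (Z=0, U=0, X=0, W=2, Y=2) weight 3/280
  (Z=0, U=0, X=0, W=2, Y=3) weight 3/280
  (Z=0, U=0, X=1, W=0, Y=2) weight 3/280
  (Z=0, U=0, X=1, W=0, Y=3) weight 3/280
  (Z=0, U=0, X=1, W=2, Y=2) weight 3/280
  (Z=0, U=0, X=1, W=2, Y=3) weight 3/280
  (Z=1, U=0, X=0, W=1, Y=2) weight 3/560
  (Z=1, U=0, X=0, W=3, Y=2) weight 3/560
  … 62 more
Group by W:
  weight(W=0) = 5/28
  weight(W=1) = 1/14
  weight(W=2) = 5/28
  weight(W=3) = 1/14
Total weight = 5/28 + 1/14 + 5/28 + 1/14 = 1/2
P(W=0 | obs) = 5/28 / 1/2 = 5/14
P(W=1 | obs) = 1/14 / 1/2 = 1/7
P(W=2 | obs) = 5/28 / 1/2 = 5/14
P(W=3 | obs) = 1/14 / 1/2 = 1/7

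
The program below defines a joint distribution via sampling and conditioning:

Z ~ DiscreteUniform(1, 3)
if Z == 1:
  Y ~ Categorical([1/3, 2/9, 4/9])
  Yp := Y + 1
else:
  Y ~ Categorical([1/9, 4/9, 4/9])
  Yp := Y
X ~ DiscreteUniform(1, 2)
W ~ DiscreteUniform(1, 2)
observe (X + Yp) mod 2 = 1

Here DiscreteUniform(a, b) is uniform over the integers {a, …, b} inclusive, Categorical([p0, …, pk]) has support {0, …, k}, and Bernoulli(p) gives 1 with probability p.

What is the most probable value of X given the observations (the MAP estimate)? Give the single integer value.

Enumerate traces; 18 have nonzero weight after conditioning:
  (Z=1, Y=0, X=2, W=1) weight 1/36
  (Z=1, Y=0, X=2, W=2) weight 1/36
  (Z=1, Y=1, X=1, W=1) weight 1/54
  (Z=1, Y=1, X=1, W=2) weight 1/54
  (Z=1, Y=2, X=2, W=1) weight 1/27
  (Z=1, Y=2, X=2, W=2) weight 1/27
  (Z=2, Y=0, X=1, W=1) weight 1/108
  (Z=2, Y=0, X=1, W=2) weight 1/108
  … 10 more
Group by X:
  weight(X=1) = 2/9
  weight(X=2) = 5/18
Total weight = 2/9 + 5/18 = 1/2
P(X=1 | obs) = 2/9 / 1/2 = 4/9
P(X=2 | obs) = 5/18 / 1/2 = 5/9
argmax = 2

argmax_v P(X = v | obs) = 2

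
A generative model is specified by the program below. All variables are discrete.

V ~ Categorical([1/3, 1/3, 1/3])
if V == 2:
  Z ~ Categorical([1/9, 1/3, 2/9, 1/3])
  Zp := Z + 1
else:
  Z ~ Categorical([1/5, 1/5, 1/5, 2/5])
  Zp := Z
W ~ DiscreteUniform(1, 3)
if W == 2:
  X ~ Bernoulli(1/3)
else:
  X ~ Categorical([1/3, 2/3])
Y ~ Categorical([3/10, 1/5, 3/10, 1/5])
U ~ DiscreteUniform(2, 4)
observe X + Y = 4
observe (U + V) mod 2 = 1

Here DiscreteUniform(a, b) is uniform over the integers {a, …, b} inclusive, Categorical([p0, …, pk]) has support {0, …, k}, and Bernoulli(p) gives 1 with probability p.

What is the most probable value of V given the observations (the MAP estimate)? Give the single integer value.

Enumerate traces; 48 have nonzero weight after conditioning:
  (V=0, Z=0, W=1, X=1, Y=3, U=3) weight 2/2025
  (V=0, Z=0, W=2, X=1, Y=3, U=3) weight 1/2025
  (V=0, Z=0, W=3, X=1, Y=3, U=3) weight 2/2025
  (V=0, Z=1, W=1, X=1, Y=3, U=3) weight 2/2025
  (V=0, Z=1, W=2, X=1, Y=3, U=3) weight 1/2025
  (V=0, Z=1, W=3, X=1, Y=3, U=3) weight 2/2025
  (V=0, Z=2, W=1, X=1, Y=3, U=3) weight 2/2025
  (V=0, Z=2, W=2, X=1, Y=3, U=3) weight 1/2025
  (V=1, Z=0, W=1, X=1, Y=3, U=2) weight 2/2025
  (V=2, Z=0, W=1, X=1, Y=3, U=3) weight 2/3645
  … 38 more
Group by V:
  weight(V=0) = 1/81
  weight(V=1) = 2/81
  weight(V=2) = 1/81
Total weight = 1/81 + 2/81 + 1/81 = 4/81
P(V=0 | obs) = 1/81 / 4/81 = 1/4
P(V=1 | obs) = 2/81 / 4/81 = 1/2
P(V=2 | obs) = 1/81 / 4/81 = 1/4
argmax = 1

argmax_v P(V = v | obs) = 1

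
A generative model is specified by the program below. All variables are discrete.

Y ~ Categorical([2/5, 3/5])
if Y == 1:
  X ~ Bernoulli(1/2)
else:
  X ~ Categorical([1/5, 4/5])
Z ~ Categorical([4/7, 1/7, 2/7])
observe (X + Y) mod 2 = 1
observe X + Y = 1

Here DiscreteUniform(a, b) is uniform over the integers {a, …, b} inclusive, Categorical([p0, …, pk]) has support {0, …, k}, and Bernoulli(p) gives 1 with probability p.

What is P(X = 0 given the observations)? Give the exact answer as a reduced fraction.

Enumerate traces; 6 have nonzero weight after conditioning:
  (Y=0, X=1, Z=0) weight 32/175
  (Y=0, X=1, Z=1) weight 8/175
  (Y=0, X=1, Z=2) weight 16/175
  (Y=1, X=0, Z=0) weight 6/35
  (Y=1, X=0, Z=1) weight 3/70
  (Y=1, X=0, Z=2) weight 3/35
Group by X:
  weight(X=0) = 3/10
  weight(X=1) = 8/25
Total weight = 3/10 + 8/25 = 31/50
P(X=0 | obs) = 3/10 / 31/50 = 15/31
P(X=1 | obs) = 8/25 / 31/50 = 16/31

P(X = 0 | obs) = 15/31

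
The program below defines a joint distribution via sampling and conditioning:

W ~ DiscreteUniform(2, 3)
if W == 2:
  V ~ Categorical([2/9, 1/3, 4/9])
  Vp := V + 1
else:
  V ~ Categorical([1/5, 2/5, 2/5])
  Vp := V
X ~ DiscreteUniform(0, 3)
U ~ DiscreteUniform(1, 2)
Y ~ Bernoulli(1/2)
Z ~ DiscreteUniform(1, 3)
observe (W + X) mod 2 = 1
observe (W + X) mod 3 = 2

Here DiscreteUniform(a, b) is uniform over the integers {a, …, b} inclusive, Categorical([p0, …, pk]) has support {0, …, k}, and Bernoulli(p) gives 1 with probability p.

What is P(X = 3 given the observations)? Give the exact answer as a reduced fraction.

Enumerate traces; 72 have nonzero weight after conditioning:
  (W=2, V=0, X=3, U=1, Y=0, Z=1) weight 1/432
  (W=2, V=0, X=3, U=1, Y=0, Z=2) weight 1/432
  (W=2, V=0, X=3, U=1, Y=0, Z=3) weight 1/432
  (W=2, V=0, X=3, U=1, Y=1, Z=1) weight 1/432
  (W=2, V=0, X=3, U=1, Y=1, Z=2) weight 1/432
  (W=2, V=0, X=3, U=1, Y=1, Z=3) weight 1/432
  (W=2, V=0, X=3, U=2, Y=0, Z=1) weight 1/432
  (W=2, V=0, X=3, U=2, Y=0, Z=2) weight 1/432
  (W=3, V=0, X=2, U=1, Y=0, Z=1) weight 1/480
  … 63 more
Group by X:
  weight(X=2) = 1/8
  weight(X=3) = 1/8
Total weight = 1/8 + 1/8 = 1/4
P(X=2 | obs) = 1/8 / 1/4 = 1/2
P(X=3 | obs) = 1/8 / 1/4 = 1/2

P(X = 3 | obs) = 1/2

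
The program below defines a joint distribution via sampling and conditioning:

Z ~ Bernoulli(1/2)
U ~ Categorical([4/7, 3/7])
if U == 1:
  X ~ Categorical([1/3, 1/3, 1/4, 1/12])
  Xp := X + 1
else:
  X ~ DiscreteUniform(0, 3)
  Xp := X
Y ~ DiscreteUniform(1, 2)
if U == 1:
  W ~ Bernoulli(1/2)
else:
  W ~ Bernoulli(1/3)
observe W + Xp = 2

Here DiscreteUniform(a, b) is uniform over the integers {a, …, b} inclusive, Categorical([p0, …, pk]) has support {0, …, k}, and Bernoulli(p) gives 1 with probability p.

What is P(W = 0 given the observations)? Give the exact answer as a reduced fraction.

P(W = 0 | obs) = 7/12

Enumerate traces; 16 have nonzero weight after conditioning:
  (Z=0, U=0, X=1, Y=1, W=1) weight 1/84
  (Z=0, U=0, X=1, Y=2, W=1) weight 1/84
  (Z=0, U=0, X=2, Y=1, W=0) weight 1/42
  (Z=0, U=0, X=2, Y=2, W=0) weight 1/42
  (Z=0, U=1, X=0, Y=1, W=1) weight 1/56
  (Z=0, U=1, X=0, Y=2, W=1) weight 1/56
  (Z=0, U=1, X=1, Y=1, W=0) weight 1/56
  (Z=0, U=1, X=1, Y=2, W=0) weight 1/56
  … 8 more
Group by W:
  weight(W=0) = 1/6
  weight(W=1) = 5/42
Total weight = 1/6 + 5/42 = 2/7
P(W=0 | obs) = 1/6 / 2/7 = 7/12
P(W=1 | obs) = 5/42 / 2/7 = 5/12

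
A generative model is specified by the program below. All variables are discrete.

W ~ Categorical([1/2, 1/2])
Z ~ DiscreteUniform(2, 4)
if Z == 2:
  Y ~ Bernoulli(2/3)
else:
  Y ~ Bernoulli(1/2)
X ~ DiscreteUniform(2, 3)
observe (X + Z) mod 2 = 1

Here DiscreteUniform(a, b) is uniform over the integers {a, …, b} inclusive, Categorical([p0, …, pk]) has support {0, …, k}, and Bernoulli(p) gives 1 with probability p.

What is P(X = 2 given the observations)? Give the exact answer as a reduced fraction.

P(X = 2 | obs) = 1/3

Enumerate traces; 12 have nonzero weight after conditioning:
  (W=0, Z=2, Y=0, X=3) weight 1/36
  (W=0, Z=2, Y=1, X=3) weight 1/18
  (W=0, Z=3, Y=0, X=2) weight 1/24
  (W=0, Z=3, Y=1, X=2) weight 1/24
  (W=0, Z=4, Y=0, X=3) weight 1/24
  (W=0, Z=4, Y=1, X=3) weight 1/24
  (W=1, Z=2, Y=0, X=3) weight 1/36
  (W=1, Z=2, Y=1, X=3) weight 1/18
  … 4 more
Group by X:
  weight(X=2) = 1/6
  weight(X=3) = 1/3
Total weight = 1/6 + 1/3 = 1/2
P(X=2 | obs) = 1/6 / 1/2 = 1/3
P(X=3 | obs) = 1/3 / 1/2 = 2/3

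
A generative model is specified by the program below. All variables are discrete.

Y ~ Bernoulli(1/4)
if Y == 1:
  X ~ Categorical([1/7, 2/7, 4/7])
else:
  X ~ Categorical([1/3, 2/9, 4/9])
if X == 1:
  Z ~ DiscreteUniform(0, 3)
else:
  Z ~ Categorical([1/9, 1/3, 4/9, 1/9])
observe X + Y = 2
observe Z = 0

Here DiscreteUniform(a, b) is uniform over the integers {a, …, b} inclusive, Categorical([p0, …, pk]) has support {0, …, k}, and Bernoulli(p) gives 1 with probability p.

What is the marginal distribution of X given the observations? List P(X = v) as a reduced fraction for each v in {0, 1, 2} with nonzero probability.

P(X=1) = 27/83, P(X=2) = 56/83

Enumerate traces; 2 have nonzero weight after conditioning:
  (Y=0, X=2, Z=0) weight 1/27
  (Y=1, X=1, Z=0) weight 1/56
Group by X:
  weight(X=1) = 1/56
  weight(X=2) = 1/27
Total weight = 1/56 + 1/27 = 83/1512
P(X=1 | obs) = 1/56 / 83/1512 = 27/83
P(X=2 | obs) = 1/27 / 83/1512 = 56/83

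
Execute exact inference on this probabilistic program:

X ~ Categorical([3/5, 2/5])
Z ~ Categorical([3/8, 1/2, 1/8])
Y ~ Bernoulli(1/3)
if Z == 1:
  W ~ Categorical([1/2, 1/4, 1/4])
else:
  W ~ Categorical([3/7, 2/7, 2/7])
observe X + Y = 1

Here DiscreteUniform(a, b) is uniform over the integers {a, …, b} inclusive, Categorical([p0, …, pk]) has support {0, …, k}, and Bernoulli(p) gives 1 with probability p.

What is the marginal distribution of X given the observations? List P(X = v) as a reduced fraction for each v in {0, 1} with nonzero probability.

P(X=0) = 3/7, P(X=1) = 4/7

Enumerate traces; 18 have nonzero weight after conditioning:
  (X=0, Z=0, Y=1, W=0) weight 9/280
  (X=0, Z=0, Y=1, W=1) weight 3/140
  (X=0, Z=0, Y=1, W=2) weight 3/140
  (X=0, Z=1, Y=1, W=0) weight 1/20
  (X=0, Z=1, Y=1, W=1) weight 1/40
  (X=0, Z=1, Y=1, W=2) weight 1/40
  (X=0, Z=2, Y=1, W=0) weight 3/280
  (X=0, Z=2, Y=1, W=1) weight 1/140
  (X=1, Z=0, Y=0, W=0) weight 3/70
  … 9 more
Group by X:
  weight(X=0) = 1/5
  weight(X=1) = 4/15
Total weight = 1/5 + 4/15 = 7/15
P(X=0 | obs) = 1/5 / 7/15 = 3/7
P(X=1 | obs) = 4/15 / 7/15 = 4/7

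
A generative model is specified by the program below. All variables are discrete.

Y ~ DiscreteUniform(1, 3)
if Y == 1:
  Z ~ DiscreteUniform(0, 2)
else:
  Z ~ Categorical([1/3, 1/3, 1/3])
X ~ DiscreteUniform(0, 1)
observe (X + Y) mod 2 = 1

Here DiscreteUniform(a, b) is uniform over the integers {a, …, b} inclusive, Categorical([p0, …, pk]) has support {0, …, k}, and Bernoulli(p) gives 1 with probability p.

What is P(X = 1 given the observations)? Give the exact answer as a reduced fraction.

P(X = 1 | obs) = 1/3

Enumerate traces; 9 have nonzero weight after conditioning:
  (Y=1, Z=0, X=0) weight 1/18
  (Y=1, Z=1, X=0) weight 1/18
  (Y=1, Z=2, X=0) weight 1/18
  (Y=2, Z=0, X=1) weight 1/18
  (Y=2, Z=1, X=1) weight 1/18
  (Y=2, Z=2, X=1) weight 1/18
  (Y=3, Z=0, X=0) weight 1/18
  (Y=3, Z=1, X=0) weight 1/18
  … 1 more
Group by X:
  weight(X=0) = 1/3
  weight(X=1) = 1/6
Total weight = 1/3 + 1/6 = 1/2
P(X=0 | obs) = 1/3 / 1/2 = 2/3
P(X=1 | obs) = 1/6 / 1/2 = 1/3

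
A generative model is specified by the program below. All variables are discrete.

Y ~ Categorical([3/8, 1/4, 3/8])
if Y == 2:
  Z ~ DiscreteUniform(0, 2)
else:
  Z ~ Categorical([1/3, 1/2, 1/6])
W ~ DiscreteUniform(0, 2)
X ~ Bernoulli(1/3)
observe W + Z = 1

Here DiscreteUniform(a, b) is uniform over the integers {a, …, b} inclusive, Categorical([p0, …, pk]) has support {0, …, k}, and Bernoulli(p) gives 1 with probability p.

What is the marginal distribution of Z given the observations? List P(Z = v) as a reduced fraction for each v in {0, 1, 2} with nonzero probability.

P(Z=0) = 16/37, P(Z=1) = 21/37

Enumerate traces; 12 have nonzero weight after conditioning:
  (Y=0, Z=0, W=1, X=0) weight 1/36
  (Y=0, Z=0, W=1, X=1) weight 1/72
  (Y=0, Z=1, W=0, X=0) weight 1/24
  (Y=0, Z=1, W=0, X=1) weight 1/48
  (Y=1, Z=0, W=1, X=0) weight 1/54
  (Y=1, Z=0, W=1, X=1) weight 1/108
  (Y=1, Z=1, W=0, X=0) weight 1/36
  (Y=1, Z=1, W=0, X=1) weight 1/72
  … 4 more
Group by Z:
  weight(Z=0) = 1/9
  weight(Z=1) = 7/48
Total weight = 1/9 + 7/48 = 37/144
P(Z=0 | obs) = 1/9 / 37/144 = 16/37
P(Z=1 | obs) = 7/48 / 37/144 = 21/37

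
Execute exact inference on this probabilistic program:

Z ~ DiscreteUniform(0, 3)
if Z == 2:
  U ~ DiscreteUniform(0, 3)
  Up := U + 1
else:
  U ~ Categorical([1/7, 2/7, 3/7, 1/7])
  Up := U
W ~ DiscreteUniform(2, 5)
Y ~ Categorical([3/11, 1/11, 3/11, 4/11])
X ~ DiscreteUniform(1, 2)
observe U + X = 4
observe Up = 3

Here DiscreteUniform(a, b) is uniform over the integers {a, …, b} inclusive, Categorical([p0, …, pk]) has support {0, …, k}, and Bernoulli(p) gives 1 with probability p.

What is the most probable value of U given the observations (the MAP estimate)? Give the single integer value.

argmax_v P(U = v | obs) = 3

Enumerate traces; 64 have nonzero weight after conditioning:
  (Z=0, U=3, W=2, Y=0, X=1) weight 3/2464
  (Z=0, U=3, W=2, Y=1, X=1) weight 1/2464
  (Z=0, U=3, W=2, Y=2, X=1) weight 3/2464
  (Z=0, U=3, W=2, Y=3, X=1) weight 1/616
  (Z=0, U=3, W=3, Y=0, X=1) weight 3/2464
  (Z=0, U=3, W=3, Y=1, X=1) weight 1/2464
  (Z=0, U=3, W=3, Y=2, X=1) weight 3/2464
  (Z=0, U=3, W=3, Y=3, X=1) weight 1/616
  (Z=2, U=2, W=2, Y=0, X=2) weight 3/1408
  … 55 more
Group by U:
  weight(U=2) = 1/32
  weight(U=3) = 3/56
Total weight = 1/32 + 3/56 = 19/224
P(U=2 | obs) = 1/32 / 19/224 = 7/19
P(U=3 | obs) = 3/56 / 19/224 = 12/19
argmax = 3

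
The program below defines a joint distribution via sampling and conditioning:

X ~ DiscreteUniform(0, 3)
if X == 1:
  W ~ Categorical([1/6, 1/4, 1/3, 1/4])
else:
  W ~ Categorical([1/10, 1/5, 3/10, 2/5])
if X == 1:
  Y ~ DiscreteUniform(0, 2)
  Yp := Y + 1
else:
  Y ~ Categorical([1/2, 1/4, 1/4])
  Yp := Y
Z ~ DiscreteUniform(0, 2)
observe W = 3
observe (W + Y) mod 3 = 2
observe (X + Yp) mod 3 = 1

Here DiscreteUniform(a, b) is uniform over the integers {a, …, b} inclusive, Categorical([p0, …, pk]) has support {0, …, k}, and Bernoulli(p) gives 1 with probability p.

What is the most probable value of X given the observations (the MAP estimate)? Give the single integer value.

Enumerate traces; 6 have nonzero weight after conditioning:
  (X=1, W=3, Y=2, Z=0) weight 1/144
  (X=1, W=3, Y=2, Z=1) weight 1/144
  (X=1, W=3, Y=2, Z=2) weight 1/144
  (X=2, W=3, Y=2, Z=0) weight 1/120
  (X=2, W=3, Y=2, Z=1) weight 1/120
  (X=2, W=3, Y=2, Z=2) weight 1/120
Group by X:
  weight(X=1) = 1/48
  weight(X=2) = 1/40
Total weight = 1/48 + 1/40 = 11/240
P(X=1 | obs) = 1/48 / 11/240 = 5/11
P(X=2 | obs) = 1/40 / 11/240 = 6/11
argmax = 2

argmax_v P(X = v | obs) = 2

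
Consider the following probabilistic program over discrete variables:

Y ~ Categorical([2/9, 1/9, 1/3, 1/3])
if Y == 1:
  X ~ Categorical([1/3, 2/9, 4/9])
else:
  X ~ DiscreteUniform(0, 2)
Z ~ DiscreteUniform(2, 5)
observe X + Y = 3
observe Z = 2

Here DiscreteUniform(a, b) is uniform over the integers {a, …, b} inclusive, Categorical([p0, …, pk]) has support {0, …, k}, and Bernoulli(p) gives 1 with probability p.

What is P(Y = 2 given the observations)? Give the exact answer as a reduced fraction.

P(Y = 2 | obs) = 9/22

Enumerate traces; 3 have nonzero weight after conditioning:
  (Y=1, X=2, Z=2) weight 1/81
  (Y=2, X=1, Z=2) weight 1/36
  (Y=3, X=0, Z=2) weight 1/36
Group by Y:
  weight(Y=1) = 1/81
  weight(Y=2) = 1/36
  weight(Y=3) = 1/36
Total weight = 1/81 + 1/36 + 1/36 = 11/162
P(Y=1 | obs) = 1/81 / 11/162 = 2/11
P(Y=2 | obs) = 1/36 / 11/162 = 9/22
P(Y=3 | obs) = 1/36 / 11/162 = 9/22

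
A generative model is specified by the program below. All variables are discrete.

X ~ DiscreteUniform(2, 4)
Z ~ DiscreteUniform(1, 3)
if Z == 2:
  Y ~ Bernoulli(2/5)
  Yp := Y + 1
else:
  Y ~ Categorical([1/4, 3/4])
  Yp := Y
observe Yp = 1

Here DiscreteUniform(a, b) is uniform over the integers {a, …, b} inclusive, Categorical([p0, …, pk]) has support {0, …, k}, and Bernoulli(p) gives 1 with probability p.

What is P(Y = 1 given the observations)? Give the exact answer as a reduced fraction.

P(Y = 1 | obs) = 5/7

Enumerate traces; 9 have nonzero weight after conditioning:
  (X=2, Z=1, Y=1) weight 1/12
  (X=2, Z=2, Y=0) weight 1/15
  (X=2, Z=3, Y=1) weight 1/12
  (X=3, Z=1, Y=1) weight 1/12
  (X=3, Z=2, Y=0) weight 1/15
  (X=3, Z=3, Y=1) weight 1/12
  (X=4, Z=1, Y=1) weight 1/12
  (X=4, Z=2, Y=0) weight 1/15
  … 1 more
Group by Y:
  weight(Y=0) = 1/5
  weight(Y=1) = 1/2
Total weight = 1/5 + 1/2 = 7/10
P(Y=0 | obs) = 1/5 / 7/10 = 2/7
P(Y=1 | obs) = 1/2 / 7/10 = 5/7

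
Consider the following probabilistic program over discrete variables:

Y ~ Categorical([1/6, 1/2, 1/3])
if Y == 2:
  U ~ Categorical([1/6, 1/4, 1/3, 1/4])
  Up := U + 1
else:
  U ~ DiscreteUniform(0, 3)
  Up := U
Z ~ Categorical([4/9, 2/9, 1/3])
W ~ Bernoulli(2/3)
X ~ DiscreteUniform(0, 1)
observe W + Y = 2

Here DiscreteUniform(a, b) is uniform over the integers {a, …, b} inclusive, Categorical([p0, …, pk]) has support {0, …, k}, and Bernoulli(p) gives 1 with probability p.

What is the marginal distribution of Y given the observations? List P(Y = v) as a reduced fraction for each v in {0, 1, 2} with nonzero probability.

P(Y=1) = 3/4, P(Y=2) = 1/4

Enumerate traces; 48 have nonzero weight after conditioning:
  (Y=1, U=0, Z=0, W=1, X=0) weight 1/54
  (Y=1, U=0, Z=0, W=1, X=1) weight 1/54
  (Y=1, U=0, Z=1, W=1, X=0) weight 1/108
  (Y=1, U=0, Z=1, W=1, X=1) weight 1/108
  (Y=1, U=0, Z=2, W=1, X=0) weight 1/72
  (Y=1, U=0, Z=2, W=1, X=1) weight 1/72
  (Y=1, U=1, Z=0, W=1, X=0) weight 1/54
  (Y=1, U=1, Z=0, W=1, X=1) weight 1/54
  (Y=2, U=0, Z=0, W=0, X=0) weight 1/243
  … 39 more
Group by Y:
  weight(Y=1) = 1/3
  weight(Y=2) = 1/9
Total weight = 1/3 + 1/9 = 4/9
P(Y=1 | obs) = 1/3 / 4/9 = 3/4
P(Y=2 | obs) = 1/9 / 4/9 = 1/4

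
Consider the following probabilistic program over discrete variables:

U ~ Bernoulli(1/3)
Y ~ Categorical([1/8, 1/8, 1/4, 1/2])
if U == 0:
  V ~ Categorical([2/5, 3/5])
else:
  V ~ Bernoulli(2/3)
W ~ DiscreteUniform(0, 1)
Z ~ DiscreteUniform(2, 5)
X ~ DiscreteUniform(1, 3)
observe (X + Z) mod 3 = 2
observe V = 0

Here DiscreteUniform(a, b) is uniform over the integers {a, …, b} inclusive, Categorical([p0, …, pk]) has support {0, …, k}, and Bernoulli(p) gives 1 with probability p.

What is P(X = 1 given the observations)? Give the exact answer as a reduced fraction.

P(X = 1 | obs) = 1/4

Enumerate traces; 64 have nonzero weight after conditioning:
  (U=0, Y=0, V=0, W=0, Z=2, X=3) weight 1/720
  (U=0, Y=0, V=0, W=0, Z=3, X=2) weight 1/720
  (U=0, Y=0, V=0, W=0, Z=4, X=1) weight 1/720
  (U=0, Y=0, V=0, W=0, Z=5, X=3) weight 1/720
  (U=0, Y=0, V=0, W=1, Z=2, X=3) weight 1/720
  (U=0, Y=0, V=0, W=1, Z=3, X=2) weight 1/720
  (U=0, Y=0, V=0, W=1, Z=4, X=1) weight 1/720
  (U=0, Y=0, V=0, W=1, Z=5, X=3) weight 1/720
  … 56 more
Group by X:
  weight(X=1) = 17/540
  weight(X=2) = 17/540
  weight(X=3) = 17/270
Total weight = 17/540 + 17/540 + 17/270 = 17/135
P(X=1 | obs) = 17/540 / 17/135 = 1/4
P(X=2 | obs) = 17/540 / 17/135 = 1/4
P(X=3 | obs) = 17/270 / 17/135 = 1/2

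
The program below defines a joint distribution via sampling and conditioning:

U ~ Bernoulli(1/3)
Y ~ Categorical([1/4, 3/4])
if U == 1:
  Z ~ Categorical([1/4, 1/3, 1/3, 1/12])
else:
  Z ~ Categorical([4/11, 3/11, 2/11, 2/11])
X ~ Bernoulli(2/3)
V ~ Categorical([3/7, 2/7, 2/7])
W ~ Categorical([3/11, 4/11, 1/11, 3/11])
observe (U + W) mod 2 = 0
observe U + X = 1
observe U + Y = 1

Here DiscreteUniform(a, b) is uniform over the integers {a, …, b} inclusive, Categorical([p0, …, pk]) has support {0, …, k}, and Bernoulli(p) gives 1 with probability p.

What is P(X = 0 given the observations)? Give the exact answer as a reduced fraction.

Enumerate traces; 48 have nonzero weight after conditioning:
  (U=0, Y=1, Z=0, X=1, V=0, W=0) weight 12/847
  (U=0, Y=1, Z=0, X=1, V=0, W=2) weight 4/847
  (U=0, Y=1, Z=0, X=1, V=1, W=0) weight 8/847
  (U=0, Y=1, Z=0, X=1, V=1, W=2) weight 8/2541
  (U=0, Y=1, Z=0, X=1, V=2, W=0) weight 8/847
  (U=0, Y=1, Z=0, X=1, V=2, W=2) weight 8/2541
  (U=0, Y=1, Z=1, X=1, V=0, W=0) weight 9/847
  (U=0, Y=1, Z=1, X=1, V=0, W=2) weight 3/847
  (U=1, Y=0, Z=0, X=0, V=0, W=1) weight 1/924
  … 39 more
Group by X:
  weight(X=0) = 7/396
  weight(X=1) = 4/33
Total weight = 7/396 + 4/33 = 5/36
P(X=0 | obs) = 7/396 / 5/36 = 7/55
P(X=1 | obs) = 4/33 / 5/36 = 48/55

P(X = 0 | obs) = 7/55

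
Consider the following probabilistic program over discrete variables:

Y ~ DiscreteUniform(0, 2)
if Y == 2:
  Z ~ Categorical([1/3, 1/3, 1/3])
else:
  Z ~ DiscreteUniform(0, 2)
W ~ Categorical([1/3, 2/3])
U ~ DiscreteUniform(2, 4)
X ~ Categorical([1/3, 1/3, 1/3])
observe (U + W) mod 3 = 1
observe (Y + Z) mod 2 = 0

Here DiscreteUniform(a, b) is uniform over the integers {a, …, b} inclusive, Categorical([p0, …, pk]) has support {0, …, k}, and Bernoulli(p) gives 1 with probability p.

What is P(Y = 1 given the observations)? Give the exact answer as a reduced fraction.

Enumerate traces; 30 have nonzero weight after conditioning:
  (Y=0, Z=0, W=0, U=4, X=0) weight 1/243
  (Y=0, Z=0, W=0, U=4, X=1) weight 1/243
  (Y=0, Z=0, W=0, U=4, X=2) weight 1/243
  (Y=0, Z=0, W=1, U=3, X=0) weight 2/243
  (Y=0, Z=0, W=1, U=3, X=1) weight 2/243
  (Y=0, Z=0, W=1, U=3, X=2) weight 2/243
  (Y=0, Z=2, W=0, U=4, X=0) weight 1/243
  (Y=0, Z=2, W=0, U=4, X=1) weight 1/243
  (Y=1, Z=1, W=0, U=4, X=0) weight 1/243
  (Y=2, Z=0, W=0, U=4, X=0) weight 1/243
  … 20 more
Group by Y:
  weight(Y=0) = 2/27
  weight(Y=1) = 1/27
  weight(Y=2) = 2/27
Total weight = 2/27 + 1/27 + 2/27 = 5/27
P(Y=0 | obs) = 2/27 / 5/27 = 2/5
P(Y=1 | obs) = 1/27 / 5/27 = 1/5
P(Y=2 | obs) = 2/27 / 5/27 = 2/5

P(Y = 1 | obs) = 1/5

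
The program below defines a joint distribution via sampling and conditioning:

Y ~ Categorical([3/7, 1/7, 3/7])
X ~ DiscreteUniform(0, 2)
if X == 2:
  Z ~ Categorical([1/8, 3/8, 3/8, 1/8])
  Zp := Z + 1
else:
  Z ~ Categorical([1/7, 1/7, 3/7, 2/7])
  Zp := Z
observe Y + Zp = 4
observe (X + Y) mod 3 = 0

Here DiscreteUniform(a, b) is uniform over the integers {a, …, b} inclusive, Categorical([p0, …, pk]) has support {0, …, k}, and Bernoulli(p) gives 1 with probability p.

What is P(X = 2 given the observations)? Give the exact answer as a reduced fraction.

Enumerate traces; 2 have nonzero weight after conditioning:
  (Y=1, X=2, Z=2) weight 1/56
  (Y=2, X=1, Z=2) weight 3/49
Group by X:
  weight(X=1) = 3/49
  weight(X=2) = 1/56
Total weight = 3/49 + 1/56 = 31/392
P(X=1 | obs) = 3/49 / 31/392 = 24/31
P(X=2 | obs) = 1/56 / 31/392 = 7/31

P(X = 2 | obs) = 7/31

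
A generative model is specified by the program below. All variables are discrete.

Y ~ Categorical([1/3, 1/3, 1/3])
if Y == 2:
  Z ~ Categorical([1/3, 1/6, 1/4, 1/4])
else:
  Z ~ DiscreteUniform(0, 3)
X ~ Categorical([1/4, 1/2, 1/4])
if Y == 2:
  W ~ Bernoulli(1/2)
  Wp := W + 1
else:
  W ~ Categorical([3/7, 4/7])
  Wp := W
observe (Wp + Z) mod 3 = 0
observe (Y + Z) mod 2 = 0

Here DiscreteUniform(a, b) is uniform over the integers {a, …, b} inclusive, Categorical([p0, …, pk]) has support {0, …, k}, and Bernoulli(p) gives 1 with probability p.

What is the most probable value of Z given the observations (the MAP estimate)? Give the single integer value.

argmax_v P(Z = v | obs) = 2

Enumerate traces; 12 have nonzero weight after conditioning:
  (Y=0, Z=0, X=0, W=0) weight 1/112
  (Y=0, Z=0, X=1, W=0) weight 1/56
  (Y=0, Z=0, X=2, W=0) weight 1/112
  (Y=0, Z=2, X=0, W=1) weight 1/84
  (Y=0, Z=2, X=1, W=1) weight 1/42
  (Y=0, Z=2, X=2, W=1) weight 1/84
  (Y=1, Z=3, X=0, W=0) weight 1/112
  (Y=1, Z=3, X=1, W=0) weight 1/56
  … 4 more
Group by Z:
  weight(Z=0) = 1/28
  weight(Z=2) = 5/56
  weight(Z=3) = 1/28
Total weight = 1/28 + 5/56 + 1/28 = 9/56
P(Z=0 | obs) = 1/28 / 9/56 = 2/9
P(Z=2 | obs) = 5/56 / 9/56 = 5/9
P(Z=3 | obs) = 1/28 / 9/56 = 2/9
argmax = 2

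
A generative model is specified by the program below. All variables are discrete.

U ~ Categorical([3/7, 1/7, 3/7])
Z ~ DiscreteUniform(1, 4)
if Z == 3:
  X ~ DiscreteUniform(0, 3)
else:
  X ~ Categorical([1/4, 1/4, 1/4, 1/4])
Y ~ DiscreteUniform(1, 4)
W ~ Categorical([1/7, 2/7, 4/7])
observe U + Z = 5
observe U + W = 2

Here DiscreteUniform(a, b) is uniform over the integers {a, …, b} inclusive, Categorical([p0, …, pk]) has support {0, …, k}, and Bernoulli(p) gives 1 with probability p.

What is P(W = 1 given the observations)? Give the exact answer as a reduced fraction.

P(W = 1 | obs) = 2/5

Enumerate traces; 32 have nonzero weight after conditioning:
  (U=1, Z=4, X=0, Y=1, W=1) weight 1/1568
  (U=1, Z=4, X=0, Y=2, W=1) weight 1/1568
  (U=1, Z=4, X=0, Y=3, W=1) weight 1/1568
  (U=1, Z=4, X=0, Y=4, W=1) weight 1/1568
  (U=1, Z=4, X=1, Y=1, W=1) weight 1/1568
  (U=1, Z=4, X=1, Y=2, W=1) weight 1/1568
  (U=1, Z=4, X=1, Y=3, W=1) weight 1/1568
  (U=1, Z=4, X=1, Y=4, W=1) weight 1/1568
  (U=2, Z=3, X=0, Y=1, W=0) weight 3/3136
  … 23 more
Group by W:
  weight(W=0) = 3/196
  weight(W=1) = 1/98
Total weight = 3/196 + 1/98 = 5/196
P(W=0 | obs) = 3/196 / 5/196 = 3/5
P(W=1 | obs) = 1/98 / 5/196 = 2/5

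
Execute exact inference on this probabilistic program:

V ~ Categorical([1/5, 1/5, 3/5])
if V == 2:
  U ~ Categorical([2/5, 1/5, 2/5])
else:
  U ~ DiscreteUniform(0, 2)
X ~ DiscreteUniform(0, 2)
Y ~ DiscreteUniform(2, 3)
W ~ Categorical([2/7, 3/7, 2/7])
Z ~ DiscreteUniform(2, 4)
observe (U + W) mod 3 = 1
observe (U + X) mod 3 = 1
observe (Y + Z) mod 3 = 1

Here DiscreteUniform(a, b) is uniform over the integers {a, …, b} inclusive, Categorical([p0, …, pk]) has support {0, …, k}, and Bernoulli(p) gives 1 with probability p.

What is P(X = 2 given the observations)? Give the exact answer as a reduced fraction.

Enumerate traces; 18 have nonzero weight after conditioning:
  (V=0, U=0, X=1, Y=2, W=1, Z=2) weight 1/630
  (V=0, U=0, X=1, Y=3, W=1, Z=4) weight 1/630
  (V=0, U=1, X=0, Y=2, W=0, Z=2) weight 1/945
  (V=0, U=1, X=0, Y=3, W=0, Z=4) weight 1/945
  (V=0, U=2, X=2, Y=2, W=2, Z=2) weight 1/945
  (V=0, U=2, X=2, Y=3, W=2, Z=4) weight 1/945
  (V=1, U=0, X=1, Y=2, W=1, Z=2) weight 1/630
  (V=1, U=0, X=1, Y=3, W=1, Z=4) weight 1/630
  … 10 more
Group by X:
  weight(X=0) = 38/4725
  weight(X=1) = 4/225
  weight(X=2) = 8/675
Total weight = 38/4725 + 4/225 + 8/675 = 178/4725
P(X=0 | obs) = 38/4725 / 178/4725 = 19/89
P(X=1 | obs) = 4/225 / 178/4725 = 42/89
P(X=2 | obs) = 8/675 / 178/4725 = 28/89

P(X = 2 | obs) = 28/89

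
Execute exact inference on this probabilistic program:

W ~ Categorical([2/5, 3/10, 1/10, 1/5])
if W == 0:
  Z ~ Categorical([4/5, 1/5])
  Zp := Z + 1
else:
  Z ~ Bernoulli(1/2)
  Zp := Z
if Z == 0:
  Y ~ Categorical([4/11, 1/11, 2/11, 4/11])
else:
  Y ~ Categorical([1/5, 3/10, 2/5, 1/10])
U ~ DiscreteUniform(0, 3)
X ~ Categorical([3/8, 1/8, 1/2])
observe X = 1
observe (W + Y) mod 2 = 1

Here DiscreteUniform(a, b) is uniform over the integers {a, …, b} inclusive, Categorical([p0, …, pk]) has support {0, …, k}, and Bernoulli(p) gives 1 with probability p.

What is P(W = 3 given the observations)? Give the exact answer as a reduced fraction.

P(W = 3 | obs) = 45/199

Enumerate traces; 64 have nonzero weight after conditioning:
  (W=0, Z=0, Y=1, U=0, X=1) weight 1/1100
  (W=0, Z=0, Y=1, U=1, X=1) weight 1/1100
  (W=0, Z=0, Y=1, U=2, X=1) weight 1/1100
  (W=0, Z=0, Y=1, U=3, X=1) weight 1/1100
  (W=0, Z=0, Y=3, U=0, X=1) weight 1/275
  (W=0, Z=0, Y=3, U=1, X=1) weight 1/275
  (W=0, Z=0, Y=3, U=2, X=1) weight 1/275
  (W=0, Z=0, Y=3, U=3, X=1) weight 1/275
  (W=1, Z=0, Y=0, U=0, X=1) weight 3/1760
  (W=2, Z=0, Y=1, U=0, X=1) weight 1/7040
  … 54 more
Group by W:
  weight(W=0) = 61/2750
  weight(W=1) = 189/8800
  weight(W=2) = 47/8800
  weight(W=3) = 63/4400
Total weight = 61/2750 + 189/8800 + 47/8800 + 63/4400 = 1393/22000
P(W=0 | obs) = 61/2750 / 1393/22000 = 488/1393
P(W=1 | obs) = 189/8800 / 1393/22000 = 135/398
P(W=2 | obs) = 47/8800 / 1393/22000 = 235/2786
P(W=3 | obs) = 63/4400 / 1393/22000 = 45/199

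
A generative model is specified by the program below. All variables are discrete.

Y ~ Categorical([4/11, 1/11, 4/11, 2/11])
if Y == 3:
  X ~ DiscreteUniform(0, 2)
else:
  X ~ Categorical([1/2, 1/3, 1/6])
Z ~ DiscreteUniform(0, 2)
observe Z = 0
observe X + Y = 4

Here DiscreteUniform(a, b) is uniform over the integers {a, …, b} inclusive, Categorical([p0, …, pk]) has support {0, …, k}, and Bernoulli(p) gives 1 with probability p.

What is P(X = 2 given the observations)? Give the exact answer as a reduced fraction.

Enumerate traces; 2 have nonzero weight after conditioning:
  (Y=2, X=2, Z=0) weight 2/99
  (Y=3, X=1, Z=0) weight 2/99
Group by X:
  weight(X=1) = 2/99
  weight(X=2) = 2/99
Total weight = 2/99 + 2/99 = 4/99
P(X=1 | obs) = 2/99 / 4/99 = 1/2
P(X=2 | obs) = 2/99 / 4/99 = 1/2

P(X = 2 | obs) = 1/2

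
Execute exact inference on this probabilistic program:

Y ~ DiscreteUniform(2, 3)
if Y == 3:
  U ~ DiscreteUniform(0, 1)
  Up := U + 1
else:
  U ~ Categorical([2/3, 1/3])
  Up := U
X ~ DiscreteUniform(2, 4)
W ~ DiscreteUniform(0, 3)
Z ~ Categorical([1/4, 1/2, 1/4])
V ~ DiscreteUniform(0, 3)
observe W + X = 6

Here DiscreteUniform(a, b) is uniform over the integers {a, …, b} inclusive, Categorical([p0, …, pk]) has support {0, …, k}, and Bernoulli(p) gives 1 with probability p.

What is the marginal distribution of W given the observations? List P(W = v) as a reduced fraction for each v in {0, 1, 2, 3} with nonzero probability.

P(W=2) = 1/2, P(W=3) = 1/2

Enumerate traces; 96 have nonzero weight after conditioning:
  (Y=2, U=0, X=3, W=3, Z=0, V=0) weight 1/576
  (Y=2, U=0, X=3, W=3, Z=0, V=1) weight 1/576
  (Y=2, U=0, X=3, W=3, Z=0, V=2) weight 1/576
  (Y=2, U=0, X=3, W=3, Z=0, V=3) weight 1/576
  (Y=2, U=0, X=3, W=3, Z=1, V=0) weight 1/288
  (Y=2, U=0, X=3, W=3, Z=1, V=1) weight 1/288
  (Y=2, U=0, X=3, W=3, Z=1, V=2) weight 1/288
  (Y=2, U=0, X=3, W=3, Z=1, V=3) weight 1/288
  (Y=2, U=0, X=4, W=2, Z=0, V=0) weight 1/576
  … 87 more
Group by W:
  weight(W=2) = 1/12
  weight(W=3) = 1/12
Total weight = 1/12 + 1/12 = 1/6
P(W=2 | obs) = 1/12 / 1/6 = 1/2
P(W=3 | obs) = 1/12 / 1/6 = 1/2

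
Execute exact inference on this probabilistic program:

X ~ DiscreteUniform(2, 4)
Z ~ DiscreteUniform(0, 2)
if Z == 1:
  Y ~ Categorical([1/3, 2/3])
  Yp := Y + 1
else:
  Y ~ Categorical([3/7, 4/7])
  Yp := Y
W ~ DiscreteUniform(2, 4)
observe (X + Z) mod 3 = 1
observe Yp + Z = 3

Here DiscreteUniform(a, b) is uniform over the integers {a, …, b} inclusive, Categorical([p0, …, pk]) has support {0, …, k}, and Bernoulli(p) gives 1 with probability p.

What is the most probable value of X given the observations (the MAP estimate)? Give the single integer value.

Enumerate traces; 6 have nonzero weight after conditioning:
  (X=2, Z=2, Y=1, W=2) weight 4/189
  (X=2, Z=2, Y=1, W=3) weight 4/189
  (X=2, Z=2, Y=1, W=4) weight 4/189
  (X=3, Z=1, Y=1, W=2) weight 2/81
  (X=3, Z=1, Y=1, W=3) weight 2/81
  (X=3, Z=1, Y=1, W=4) weight 2/81
Group by X:
  weight(X=2) = 4/63
  weight(X=3) = 2/27
Total weight = 4/63 + 2/27 = 26/189
P(X=2 | obs) = 4/63 / 26/189 = 6/13
P(X=3 | obs) = 2/27 / 26/189 = 7/13
argmax = 3

argmax_v P(X = v | obs) = 3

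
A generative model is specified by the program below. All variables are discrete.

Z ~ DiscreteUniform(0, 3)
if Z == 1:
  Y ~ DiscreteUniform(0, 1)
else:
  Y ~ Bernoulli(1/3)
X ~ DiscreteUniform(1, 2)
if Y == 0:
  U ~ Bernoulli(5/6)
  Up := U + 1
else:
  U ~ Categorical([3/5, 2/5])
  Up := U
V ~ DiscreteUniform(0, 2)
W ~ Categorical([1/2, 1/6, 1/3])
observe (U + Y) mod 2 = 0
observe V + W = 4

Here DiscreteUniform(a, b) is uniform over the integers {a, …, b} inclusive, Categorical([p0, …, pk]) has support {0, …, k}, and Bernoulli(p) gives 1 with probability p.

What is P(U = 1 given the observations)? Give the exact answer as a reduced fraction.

P(U = 1 | obs) = 36/61

Enumerate traces; 16 have nonzero weight after conditioning:
  (Z=0, Y=0, X=1, U=0, V=2, W=2) weight 1/648
  (Z=0, Y=0, X=2, U=0, V=2, W=2) weight 1/648
  (Z=0, Y=1, X=1, U=1, V=2, W=2) weight 1/540
  (Z=0, Y=1, X=2, U=1, V=2, W=2) weight 1/540
  (Z=1, Y=0, X=1, U=0, V=2, W=2) weight 1/864
  (Z=1, Y=0, X=2, U=0, V=2, W=2) weight 1/864
  (Z=1, Y=1, X=1, U=1, V=2, W=2) weight 1/360
  (Z=1, Y=1, X=2, U=1, V=2, W=2) weight 1/360
  … 8 more
Group by U:
  weight(U=0) = 5/432
  weight(U=1) = 1/60
Total weight = 5/432 + 1/60 = 61/2160
P(U=0 | obs) = 5/432 / 61/2160 = 25/61
P(U=1 | obs) = 1/60 / 61/2160 = 36/61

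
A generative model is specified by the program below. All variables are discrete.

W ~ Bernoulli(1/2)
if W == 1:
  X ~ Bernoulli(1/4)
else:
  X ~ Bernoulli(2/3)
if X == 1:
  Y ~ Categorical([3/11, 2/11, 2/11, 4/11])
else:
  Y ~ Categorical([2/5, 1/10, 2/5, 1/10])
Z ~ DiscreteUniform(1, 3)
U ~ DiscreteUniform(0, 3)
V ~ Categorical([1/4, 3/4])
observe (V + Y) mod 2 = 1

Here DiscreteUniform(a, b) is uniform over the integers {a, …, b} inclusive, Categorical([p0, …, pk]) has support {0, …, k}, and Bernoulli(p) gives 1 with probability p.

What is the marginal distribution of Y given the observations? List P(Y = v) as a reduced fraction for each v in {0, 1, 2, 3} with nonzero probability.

Enumerate traces; 192 have nonzero weight after conditioning:
  (W=0, X=0, Y=0, Z=1, U=0, V=1) weight 1/240
  (W=0, X=0, Y=0, Z=1, U=1, V=1) weight 1/240
  (W=0, X=0, Y=0, Z=1, U=2, V=1) weight 1/240
  (W=0, X=0, Y=0, Z=1, U=3, V=1) weight 1/240
  (W=0, X=0, Y=0, Z=2, U=0, V=1) weight 1/240
  (W=0, X=0, Y=0, Z=2, U=1, V=1) weight 1/240
  (W=0, X=0, Y=0, Z=2, U=2, V=1) weight 1/240
  (W=0, X=0, Y=0, Z=2, U=3, V=1) weight 1/240
  (W=0, X=0, Y=1, Z=1, U=0, V=0) weight 1/2880
  (W=0, X=0, Y=2, Z=1, U=0, V=1) weight 1/240
  … 182 more
Group by Y:
  weight(Y=0) = 41/160
  weight(Y=1) = 11/320
  weight(Y=2) = 9/40
  weight(Y=3) = 53/960
Total weight = 41/160 + 11/320 + 9/40 + 53/960 = 137/240
P(Y=0 | obs) = 41/160 / 137/240 = 123/274
P(Y=1 | obs) = 11/320 / 137/240 = 33/548
P(Y=2 | obs) = 9/40 / 137/240 = 54/137
P(Y=3 | obs) = 53/960 / 137/240 = 53/548

P(Y=0) = 123/274, P(Y=1) = 33/548, P(Y=2) = 54/137, P(Y=3) = 53/548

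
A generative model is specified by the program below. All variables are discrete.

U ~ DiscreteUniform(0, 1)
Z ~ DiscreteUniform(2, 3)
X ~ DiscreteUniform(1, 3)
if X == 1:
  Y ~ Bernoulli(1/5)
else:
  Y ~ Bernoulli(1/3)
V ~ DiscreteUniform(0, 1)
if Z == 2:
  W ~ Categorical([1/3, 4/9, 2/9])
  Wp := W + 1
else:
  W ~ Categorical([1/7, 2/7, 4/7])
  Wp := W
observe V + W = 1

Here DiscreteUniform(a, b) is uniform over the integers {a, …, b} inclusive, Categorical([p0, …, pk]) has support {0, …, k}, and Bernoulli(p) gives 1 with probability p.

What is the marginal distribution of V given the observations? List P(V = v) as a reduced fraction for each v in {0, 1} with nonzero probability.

P(V=0) = 23/38, P(V=1) = 15/38

Enumerate traces; 48 have nonzero weight after conditioning:
  (U=0, Z=2, X=1, Y=0, V=0, W=1) weight 2/135
  (U=0, Z=2, X=1, Y=0, V=1, W=0) weight 1/90
  (U=0, Z=2, X=1, Y=1, V=0, W=1) weight 1/270
  (U=0, Z=2, X=1, Y=1, V=1, W=0) weight 1/360
  (U=0, Z=2, X=2, Y=0, V=0, W=1) weight 1/81
  (U=0, Z=2, X=2, Y=0, V=1, W=0) weight 1/108
  (U=0, Z=2, X=2, Y=1, V=0, W=1) weight 1/162
  (U=0, Z=2, X=2, Y=1, V=1, W=0) weight 1/216
  … 40 more
Group by V:
  weight(V=0) = 23/126
  weight(V=1) = 5/42
Total weight = 23/126 + 5/42 = 19/63
P(V=0 | obs) = 23/126 / 19/63 = 23/38
P(V=1 | obs) = 5/42 / 19/63 = 15/38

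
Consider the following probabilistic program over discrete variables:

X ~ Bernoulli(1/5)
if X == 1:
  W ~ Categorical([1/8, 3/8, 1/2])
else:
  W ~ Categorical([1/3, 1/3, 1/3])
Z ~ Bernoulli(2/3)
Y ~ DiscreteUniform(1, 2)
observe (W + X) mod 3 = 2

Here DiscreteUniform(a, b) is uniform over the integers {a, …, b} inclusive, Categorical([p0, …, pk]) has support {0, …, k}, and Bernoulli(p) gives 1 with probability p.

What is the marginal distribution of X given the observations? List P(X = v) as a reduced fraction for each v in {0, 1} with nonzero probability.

P(X=0) = 32/41, P(X=1) = 9/41

Enumerate traces; 8 have nonzero weight after conditioning:
  (X=0, W=2, Z=0, Y=1) weight 2/45
  (X=0, W=2, Z=0, Y=2) weight 2/45
  (X=0, W=2, Z=1, Y=1) weight 4/45
  (X=0, W=2, Z=1, Y=2) weight 4/45
  (X=1, W=1, Z=0, Y=1) weight 1/80
  (X=1, W=1, Z=0, Y=2) weight 1/80
  (X=1, W=1, Z=1, Y=1) weight 1/40
  (X=1, W=1, Z=1, Y=2) weight 1/40
Group by X:
  weight(X=0) = 4/15
  weight(X=1) = 3/40
Total weight = 4/15 + 3/40 = 41/120
P(X=0 | obs) = 4/15 / 41/120 = 32/41
P(X=1 | obs) = 3/40 / 41/120 = 9/41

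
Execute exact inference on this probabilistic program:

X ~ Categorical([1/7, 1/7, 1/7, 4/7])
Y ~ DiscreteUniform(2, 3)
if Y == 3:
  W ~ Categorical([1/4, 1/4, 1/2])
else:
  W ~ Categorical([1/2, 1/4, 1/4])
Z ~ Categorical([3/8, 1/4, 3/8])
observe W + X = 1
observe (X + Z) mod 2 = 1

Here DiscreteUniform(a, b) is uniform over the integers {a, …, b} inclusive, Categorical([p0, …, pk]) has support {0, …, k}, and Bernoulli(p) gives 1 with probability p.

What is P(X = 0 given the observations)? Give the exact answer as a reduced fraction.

P(X = 0 | obs) = 2/11

Enumerate traces; 6 have nonzero weight after conditioning:
  (X=0, Y=2, W=1, Z=1) weight 1/224
  (X=0, Y=3, W=1, Z=1) weight 1/224
  (X=1, Y=2, W=0, Z=0) weight 3/224
  (X=1, Y=2, W=0, Z=2) weight 3/224
  (X=1, Y=3, W=0, Z=0) weight 3/448
  (X=1, Y=3, W=0, Z=2) weight 3/448
Group by X:
  weight(X=0) = 1/112
  weight(X=1) = 9/224
Total weight = 1/112 + 9/224 = 11/224
P(X=0 | obs) = 1/112 / 11/224 = 2/11
P(X=1 | obs) = 9/224 / 11/224 = 9/11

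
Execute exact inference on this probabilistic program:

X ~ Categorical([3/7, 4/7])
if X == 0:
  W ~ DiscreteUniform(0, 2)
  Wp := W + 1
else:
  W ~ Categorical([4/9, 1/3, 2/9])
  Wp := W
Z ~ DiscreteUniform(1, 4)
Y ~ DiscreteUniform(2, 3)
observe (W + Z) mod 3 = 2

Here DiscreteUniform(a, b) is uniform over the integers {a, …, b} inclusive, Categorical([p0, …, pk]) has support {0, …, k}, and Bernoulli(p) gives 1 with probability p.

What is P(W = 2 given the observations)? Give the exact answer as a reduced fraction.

P(W = 2 | obs) = 17/84

Enumerate traces; 16 have nonzero weight after conditioning:
  (X=0, W=0, Z=2, Y=2) weight 1/56
  (X=0, W=0, Z=2, Y=3) weight 1/56
  (X=0, W=1, Z=1, Y=2) weight 1/56
  (X=0, W=1, Z=1, Y=3) weight 1/56
  (X=0, W=1, Z=4, Y=2) weight 1/56
  (X=0, W=1, Z=4, Y=3) weight 1/56
  (X=0, W=2, Z=3, Y=2) weight 1/56
  (X=0, W=2, Z=3, Y=3) weight 1/56
  … 8 more
Group by W:
  weight(W=0) = 25/252
  weight(W=1) = 1/6
  weight(W=2) = 17/252
Total weight = 25/252 + 1/6 + 17/252 = 1/3
P(W=0 | obs) = 25/252 / 1/3 = 25/84
P(W=1 | obs) = 1/6 / 1/3 = 1/2
P(W=2 | obs) = 17/252 / 1/3 = 17/84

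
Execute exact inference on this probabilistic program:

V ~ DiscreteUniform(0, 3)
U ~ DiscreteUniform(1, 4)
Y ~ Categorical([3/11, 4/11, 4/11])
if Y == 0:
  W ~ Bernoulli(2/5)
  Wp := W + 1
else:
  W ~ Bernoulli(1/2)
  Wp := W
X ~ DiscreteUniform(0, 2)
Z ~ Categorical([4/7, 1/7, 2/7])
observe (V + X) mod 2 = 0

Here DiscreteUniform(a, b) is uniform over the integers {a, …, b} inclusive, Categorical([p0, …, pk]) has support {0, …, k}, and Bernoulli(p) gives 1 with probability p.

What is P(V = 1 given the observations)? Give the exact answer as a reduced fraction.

P(V = 1 | obs) = 1/6

Enumerate traces; 432 have nonzero weight after conditioning:
  (V=0, U=1, Y=0, W=0, X=0, Z=0) weight 3/1540
  (V=0, U=1, Y=0, W=0, X=0, Z=1) weight 3/6160
  (V=0, U=1, Y=0, W=0, X=0, Z=2) weight 3/3080
  (V=0, U=1, Y=0, W=0, X=2, Z=0) weight 3/1540
  (V=0, U=1, Y=0, W=0, X=2, Z=1) weight 3/6160
  (V=0, U=1, Y=0, W=0, X=2, Z=2) weight 3/3080
  (V=0, U=1, Y=0, W=1, X=0, Z=0) weight 1/770
  (V=0, U=1, Y=0, W=1, X=0, Z=1) weight 1/3080
  (V=1, U=1, Y=0, W=0, X=1, Z=0) weight 3/1540
  (V=2, U=1, Y=0, W=0, X=0, Z=0) weight 3/1540
  … 422 more
Group by V:
  weight(V=0) = 1/6
  weight(V=1) = 1/12
  weight(V=2) = 1/6
  weight(V=3) = 1/12
Total weight = 1/6 + 1/12 + 1/6 + 1/12 = 1/2
P(V=0 | obs) = 1/6 / 1/2 = 1/3
P(V=1 | obs) = 1/12 / 1/2 = 1/6
P(V=2 | obs) = 1/6 / 1/2 = 1/3
P(V=3 | obs) = 1/12 / 1/2 = 1/6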